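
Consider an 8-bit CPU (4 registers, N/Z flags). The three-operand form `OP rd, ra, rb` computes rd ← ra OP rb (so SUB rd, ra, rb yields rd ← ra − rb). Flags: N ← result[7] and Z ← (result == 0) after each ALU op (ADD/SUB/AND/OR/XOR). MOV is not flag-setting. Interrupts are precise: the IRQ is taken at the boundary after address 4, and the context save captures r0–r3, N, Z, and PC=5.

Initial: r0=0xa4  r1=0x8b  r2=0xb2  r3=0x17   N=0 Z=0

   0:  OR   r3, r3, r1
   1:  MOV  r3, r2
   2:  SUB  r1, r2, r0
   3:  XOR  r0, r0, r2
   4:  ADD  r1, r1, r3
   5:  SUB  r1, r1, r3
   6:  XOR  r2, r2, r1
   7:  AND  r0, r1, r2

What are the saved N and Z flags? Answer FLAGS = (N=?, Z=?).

after  0: r0=0xa4 r1=0x8b r2=0xb2 r3=0x9f  N=1 Z=0
after  1: r0=0xa4 r1=0x8b r2=0xb2 r3=0xb2  N=1 Z=0
after  2: r0=0xa4 r1=0x0e r2=0xb2 r3=0xb2  N=0 Z=0
after  3: r0=0x16 r1=0x0e r2=0xb2 r3=0xb2  N=0 Z=0
after  4: r0=0x16 r1=0xc0 r2=0xb2 r3=0xb2  N=1 Z=0
-- IRQ taken; context saved, return-PC = 5 --

FLAGS = (N=1, Z=0)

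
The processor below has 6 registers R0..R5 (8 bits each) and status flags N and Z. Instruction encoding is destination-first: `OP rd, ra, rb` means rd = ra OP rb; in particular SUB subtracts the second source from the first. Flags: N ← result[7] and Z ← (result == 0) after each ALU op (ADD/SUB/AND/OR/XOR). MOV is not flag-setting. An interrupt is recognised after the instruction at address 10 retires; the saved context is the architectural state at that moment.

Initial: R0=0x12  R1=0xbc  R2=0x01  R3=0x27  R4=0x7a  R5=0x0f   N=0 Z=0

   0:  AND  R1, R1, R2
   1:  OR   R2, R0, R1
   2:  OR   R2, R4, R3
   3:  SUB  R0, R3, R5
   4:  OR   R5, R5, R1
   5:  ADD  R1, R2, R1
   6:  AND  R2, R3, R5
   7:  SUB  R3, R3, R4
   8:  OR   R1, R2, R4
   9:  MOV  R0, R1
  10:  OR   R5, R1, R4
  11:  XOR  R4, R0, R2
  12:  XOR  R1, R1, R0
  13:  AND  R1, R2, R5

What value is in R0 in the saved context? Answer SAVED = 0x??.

SAVED = 0x7f

after  0: R0=0x12 R1=0x00 R2=0x01 R3=0x27 R4=0x7a R5=0x0f  N=0 Z=1
after  1: R0=0x12 R1=0x00 R2=0x12 R3=0x27 R4=0x7a R5=0x0f  N=0 Z=0
after  2: R0=0x12 R1=0x00 R2=0x7f R3=0x27 R4=0x7a R5=0x0f  N=0 Z=0
after  3: R0=0x18 R1=0x00 R2=0x7f R3=0x27 R4=0x7a R5=0x0f  N=0 Z=0
after  4: R0=0x18 R1=0x00 R2=0x7f R3=0x27 R4=0x7a R5=0x0f  N=0 Z=0
after  5: R0=0x18 R1=0x7f R2=0x7f R3=0x27 R4=0x7a R5=0x0f  N=0 Z=0
after  6: R0=0x18 R1=0x7f R2=0x07 R3=0x27 R4=0x7a R5=0x0f  N=0 Z=0
after  7: R0=0x18 R1=0x7f R2=0x07 R3=0xad R4=0x7a R5=0x0f  N=1 Z=0
after  8: R0=0x18 R1=0x7f R2=0x07 R3=0xad R4=0x7a R5=0x0f  N=0 Z=0
after  9: R0=0x7f R1=0x7f R2=0x07 R3=0xad R4=0x7a R5=0x0f  N=0 Z=0
after 10: R0=0x7f R1=0x7f R2=0x07 R3=0xad R4=0x7a R5=0x7f  N=0 Z=0
-- IRQ taken; context saved, return-PC = 11 --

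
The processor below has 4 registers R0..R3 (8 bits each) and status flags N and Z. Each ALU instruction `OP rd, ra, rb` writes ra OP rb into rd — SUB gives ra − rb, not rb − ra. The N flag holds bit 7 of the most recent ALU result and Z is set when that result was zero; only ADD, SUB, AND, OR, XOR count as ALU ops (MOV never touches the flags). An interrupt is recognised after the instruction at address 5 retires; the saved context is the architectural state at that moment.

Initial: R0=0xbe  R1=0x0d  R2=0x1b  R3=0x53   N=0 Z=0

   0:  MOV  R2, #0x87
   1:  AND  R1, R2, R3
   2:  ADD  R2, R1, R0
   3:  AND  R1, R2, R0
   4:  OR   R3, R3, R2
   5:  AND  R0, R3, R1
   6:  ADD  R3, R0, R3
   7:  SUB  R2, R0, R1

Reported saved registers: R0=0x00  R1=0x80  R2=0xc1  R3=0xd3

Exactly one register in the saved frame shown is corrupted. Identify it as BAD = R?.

after  0: R0=0xbe R1=0x0d R2=0x87 R3=0x53  N=0 Z=0
after  1: R0=0xbe R1=0x03 R2=0x87 R3=0x53  N=0 Z=0
after  2: R0=0xbe R1=0x03 R2=0xc1 R3=0x53  N=1 Z=0
after  3: R0=0xbe R1=0x80 R2=0xc1 R3=0x53  N=1 Z=0
after  4: R0=0xbe R1=0x80 R2=0xc1 R3=0xd3  N=1 Z=0
after  5: R0=0x80 R1=0x80 R2=0xc1 R3=0xd3  N=1 Z=0
-- IRQ taken; context saved, return-PC = 6 --
mismatch: R0: reported 0x00 vs actual 0x80

BAD = R0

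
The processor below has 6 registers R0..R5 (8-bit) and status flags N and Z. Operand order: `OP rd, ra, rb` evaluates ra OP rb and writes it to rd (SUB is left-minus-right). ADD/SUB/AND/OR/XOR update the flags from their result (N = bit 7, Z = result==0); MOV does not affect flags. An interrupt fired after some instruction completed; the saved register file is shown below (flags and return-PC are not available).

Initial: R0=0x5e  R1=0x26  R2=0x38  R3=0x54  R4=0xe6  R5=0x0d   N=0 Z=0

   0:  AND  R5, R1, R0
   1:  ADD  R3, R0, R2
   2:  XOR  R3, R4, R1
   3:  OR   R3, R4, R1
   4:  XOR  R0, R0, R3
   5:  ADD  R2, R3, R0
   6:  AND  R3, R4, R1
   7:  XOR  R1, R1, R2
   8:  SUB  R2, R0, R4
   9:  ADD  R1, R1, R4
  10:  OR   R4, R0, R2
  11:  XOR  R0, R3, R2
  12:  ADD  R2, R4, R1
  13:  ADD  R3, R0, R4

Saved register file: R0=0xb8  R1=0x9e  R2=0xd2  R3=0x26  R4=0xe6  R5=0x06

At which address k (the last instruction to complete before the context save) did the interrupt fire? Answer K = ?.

after  0: R0=0x5e R1=0x26 R2=0x38 R3=0x54 R4=0xe6 R5=0x06  N=0 Z=0
after  1: R0=0x5e R1=0x26 R2=0x38 R3=0x96 R4=0xe6 R5=0x06  N=1 Z=0
after  2: R0=0x5e R1=0x26 R2=0x38 R3=0xc0 R4=0xe6 R5=0x06  N=1 Z=0
after  3: R0=0x5e R1=0x26 R2=0x38 R3=0xe6 R4=0xe6 R5=0x06  N=1 Z=0
after  4: R0=0xb8 R1=0x26 R2=0x38 R3=0xe6 R4=0xe6 R5=0x06  N=1 Z=0
after  5: R0=0xb8 R1=0x26 R2=0x9e R3=0xe6 R4=0xe6 R5=0x06  N=1 Z=0
after  6: R0=0xb8 R1=0x26 R2=0x9e R3=0x26 R4=0xe6 R5=0x06  N=0 Z=0
after  7: R0=0xb8 R1=0xb8 R2=0x9e R3=0x26 R4=0xe6 R5=0x06  N=1 Z=0
after  8: R0=0xb8 R1=0xb8 R2=0xd2 R3=0x26 R4=0xe6 R5=0x06  N=1 Z=0
after  9: R0=0xb8 R1=0x9e R2=0xd2 R3=0x26 R4=0xe6 R5=0x06  N=1 Z=0
-- IRQ taken; context saved, return-PC = 10 --

K = 9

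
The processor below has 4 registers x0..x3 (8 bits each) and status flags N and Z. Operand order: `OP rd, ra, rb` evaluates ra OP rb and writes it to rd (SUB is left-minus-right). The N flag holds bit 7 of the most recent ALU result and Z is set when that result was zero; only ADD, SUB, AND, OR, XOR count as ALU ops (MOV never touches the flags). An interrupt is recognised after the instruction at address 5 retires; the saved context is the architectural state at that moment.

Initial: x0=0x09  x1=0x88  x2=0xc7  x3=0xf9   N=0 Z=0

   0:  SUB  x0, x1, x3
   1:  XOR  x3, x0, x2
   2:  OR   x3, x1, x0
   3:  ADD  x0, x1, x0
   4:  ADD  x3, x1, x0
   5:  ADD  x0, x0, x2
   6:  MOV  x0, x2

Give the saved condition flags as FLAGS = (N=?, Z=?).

after  0: x0=0x8f x1=0x88 x2=0xc7 x3=0xf9  N=1 Z=0
after  1: x0=0x8f x1=0x88 x2=0xc7 x3=0x48  N=0 Z=0
after  2: x0=0x8f x1=0x88 x2=0xc7 x3=0x8f  N=1 Z=0
after  3: x0=0x17 x1=0x88 x2=0xc7 x3=0x8f  N=0 Z=0
after  4: x0=0x17 x1=0x88 x2=0xc7 x3=0x9f  N=1 Z=0
after  5: x0=0xde x1=0x88 x2=0xc7 x3=0x9f  N=1 Z=0
-- IRQ taken; context saved, return-PC = 6 --

FLAGS = (N=1, Z=0)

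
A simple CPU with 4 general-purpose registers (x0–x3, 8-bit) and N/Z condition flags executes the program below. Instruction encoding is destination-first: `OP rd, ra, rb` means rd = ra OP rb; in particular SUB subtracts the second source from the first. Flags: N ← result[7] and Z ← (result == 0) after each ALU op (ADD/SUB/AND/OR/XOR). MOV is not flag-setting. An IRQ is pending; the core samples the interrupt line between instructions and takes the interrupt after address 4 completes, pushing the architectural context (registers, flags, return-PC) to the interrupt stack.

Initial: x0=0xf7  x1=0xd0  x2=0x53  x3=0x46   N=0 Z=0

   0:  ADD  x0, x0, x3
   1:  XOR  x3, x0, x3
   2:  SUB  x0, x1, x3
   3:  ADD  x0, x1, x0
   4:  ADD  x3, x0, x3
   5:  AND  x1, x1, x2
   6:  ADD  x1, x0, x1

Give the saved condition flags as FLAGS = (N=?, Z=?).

after  0: x0=0x3d x1=0xd0 x2=0x53 x3=0x46  N=0 Z=0
after  1: x0=0x3d x1=0xd0 x2=0x53 x3=0x7b  N=0 Z=0
after  2: x0=0x55 x1=0xd0 x2=0x53 x3=0x7b  N=0 Z=0
after  3: x0=0x25 x1=0xd0 x2=0x53 x3=0x7b  N=0 Z=0
after  4: x0=0x25 x1=0xd0 x2=0x53 x3=0xa0  N=1 Z=0
-- IRQ taken; context saved, return-PC = 5 --

FLAGS = (N=1, Z=0)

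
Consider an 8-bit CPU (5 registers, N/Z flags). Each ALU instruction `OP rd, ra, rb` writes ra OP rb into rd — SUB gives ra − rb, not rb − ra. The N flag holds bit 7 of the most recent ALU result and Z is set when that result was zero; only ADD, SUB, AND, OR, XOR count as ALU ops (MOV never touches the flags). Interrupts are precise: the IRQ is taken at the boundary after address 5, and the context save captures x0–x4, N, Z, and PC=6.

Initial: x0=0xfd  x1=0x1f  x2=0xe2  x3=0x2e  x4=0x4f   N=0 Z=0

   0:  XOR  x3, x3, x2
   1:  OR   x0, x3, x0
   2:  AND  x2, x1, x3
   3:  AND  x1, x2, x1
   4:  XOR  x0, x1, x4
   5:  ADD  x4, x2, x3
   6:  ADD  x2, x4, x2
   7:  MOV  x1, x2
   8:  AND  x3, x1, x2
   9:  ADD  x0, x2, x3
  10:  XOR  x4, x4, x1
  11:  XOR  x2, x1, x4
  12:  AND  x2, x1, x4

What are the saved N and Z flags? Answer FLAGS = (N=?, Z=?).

after  0: x0=0xfd x1=0x1f x2=0xe2 x3=0xcc x4=0x4f  N=1 Z=0
after  1: x0=0xfd x1=0x1f x2=0xe2 x3=0xcc x4=0x4f  N=1 Z=0
after  2: x0=0xfd x1=0x1f x2=0x0c x3=0xcc x4=0x4f  N=0 Z=0
after  3: x0=0xfd x1=0x0c x2=0x0c x3=0xcc x4=0x4f  N=0 Z=0
after  4: x0=0x43 x1=0x0c x2=0x0c x3=0xcc x4=0x4f  N=0 Z=0
after  5: x0=0x43 x1=0x0c x2=0x0c x3=0xcc x4=0xd8  N=1 Z=0
-- IRQ taken; context saved, return-PC = 6 --

FLAGS = (N=1, Z=0)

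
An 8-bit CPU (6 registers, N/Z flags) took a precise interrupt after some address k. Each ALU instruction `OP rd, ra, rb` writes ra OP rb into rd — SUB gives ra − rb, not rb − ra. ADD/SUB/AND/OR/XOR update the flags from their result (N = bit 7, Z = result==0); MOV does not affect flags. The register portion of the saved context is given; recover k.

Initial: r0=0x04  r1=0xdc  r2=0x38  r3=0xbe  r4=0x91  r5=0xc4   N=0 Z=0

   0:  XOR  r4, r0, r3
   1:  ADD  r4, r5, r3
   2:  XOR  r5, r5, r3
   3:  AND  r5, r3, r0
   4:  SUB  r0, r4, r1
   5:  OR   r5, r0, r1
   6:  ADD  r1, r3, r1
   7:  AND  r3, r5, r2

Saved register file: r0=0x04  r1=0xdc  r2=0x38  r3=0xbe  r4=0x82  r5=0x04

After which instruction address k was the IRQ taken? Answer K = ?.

K = 3

after  0: r0=0x04 r1=0xdc r2=0x38 r3=0xbe r4=0xba r5=0xc4  N=1 Z=0
after  1: r0=0x04 r1=0xdc r2=0x38 r3=0xbe r4=0x82 r5=0xc4  N=1 Z=0
after  2: r0=0x04 r1=0xdc r2=0x38 r3=0xbe r4=0x82 r5=0x7a  N=0 Z=0
after  3: r0=0x04 r1=0xdc r2=0x38 r3=0xbe r4=0x82 r5=0x04  N=0 Z=0
-- IRQ taken; context saved, return-PC = 4 --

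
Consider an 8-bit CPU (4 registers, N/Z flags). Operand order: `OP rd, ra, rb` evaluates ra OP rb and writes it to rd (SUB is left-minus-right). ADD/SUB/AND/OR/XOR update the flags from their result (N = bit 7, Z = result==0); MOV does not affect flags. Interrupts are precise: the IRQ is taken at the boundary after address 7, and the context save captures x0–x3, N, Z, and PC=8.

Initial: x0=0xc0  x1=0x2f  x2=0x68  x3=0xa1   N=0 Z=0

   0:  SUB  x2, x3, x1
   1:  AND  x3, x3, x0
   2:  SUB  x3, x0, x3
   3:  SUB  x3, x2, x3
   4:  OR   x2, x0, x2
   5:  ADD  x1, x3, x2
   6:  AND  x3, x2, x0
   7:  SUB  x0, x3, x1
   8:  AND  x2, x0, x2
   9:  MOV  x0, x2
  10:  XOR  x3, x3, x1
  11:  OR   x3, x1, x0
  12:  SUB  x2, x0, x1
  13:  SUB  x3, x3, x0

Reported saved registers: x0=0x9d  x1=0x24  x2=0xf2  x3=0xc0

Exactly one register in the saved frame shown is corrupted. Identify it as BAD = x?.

after  0: x0=0xc0 x1=0x2f x2=0x72 x3=0xa1  N=0 Z=0
after  1: x0=0xc0 x1=0x2f x2=0x72 x3=0x80  N=1 Z=0
after  2: x0=0xc0 x1=0x2f x2=0x72 x3=0x40  N=0 Z=0
after  3: x0=0xc0 x1=0x2f x2=0x72 x3=0x32  N=0 Z=0
after  4: x0=0xc0 x1=0x2f x2=0xf2 x3=0x32  N=1 Z=0
after  5: x0=0xc0 x1=0x24 x2=0xf2 x3=0x32  N=0 Z=0
after  6: x0=0xc0 x1=0x24 x2=0xf2 x3=0xc0  N=1 Z=0
after  7: x0=0x9c x1=0x24 x2=0xf2 x3=0xc0  N=1 Z=0
-- IRQ taken; context saved, return-PC = 8 --
mismatch: x0: reported 0x9d vs actual 0x9c

BAD = x0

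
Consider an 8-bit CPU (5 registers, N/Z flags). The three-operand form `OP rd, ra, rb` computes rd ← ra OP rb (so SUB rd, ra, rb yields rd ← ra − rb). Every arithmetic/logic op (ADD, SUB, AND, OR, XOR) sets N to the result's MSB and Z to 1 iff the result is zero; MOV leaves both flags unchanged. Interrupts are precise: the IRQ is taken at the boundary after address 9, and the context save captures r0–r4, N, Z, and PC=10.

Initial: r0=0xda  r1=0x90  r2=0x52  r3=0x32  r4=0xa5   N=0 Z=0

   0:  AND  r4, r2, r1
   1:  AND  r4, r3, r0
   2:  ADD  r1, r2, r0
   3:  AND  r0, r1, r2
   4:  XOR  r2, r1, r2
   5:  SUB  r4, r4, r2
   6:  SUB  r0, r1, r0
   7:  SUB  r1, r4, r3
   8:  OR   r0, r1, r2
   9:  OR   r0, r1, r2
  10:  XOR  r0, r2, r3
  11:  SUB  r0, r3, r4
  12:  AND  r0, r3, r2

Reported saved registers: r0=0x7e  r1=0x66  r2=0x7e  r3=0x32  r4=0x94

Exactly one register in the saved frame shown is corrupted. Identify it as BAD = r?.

after  0: r0=0xda r1=0x90 r2=0x52 r3=0x32 r4=0x10  N=0 Z=0
after  1: r0=0xda r1=0x90 r2=0x52 r3=0x32 r4=0x12  N=0 Z=0
after  2: r0=0xda r1=0x2c r2=0x52 r3=0x32 r4=0x12  N=0 Z=0
after  3: r0=0x00 r1=0x2c r2=0x52 r3=0x32 r4=0x12  N=0 Z=1
after  4: r0=0x00 r1=0x2c r2=0x7e r3=0x32 r4=0x12  N=0 Z=0
after  5: r0=0x00 r1=0x2c r2=0x7e r3=0x32 r4=0x94  N=1 Z=0
after  6: r0=0x2c r1=0x2c r2=0x7e r3=0x32 r4=0x94  N=0 Z=0
after  7: r0=0x2c r1=0x62 r2=0x7e r3=0x32 r4=0x94  N=0 Z=0
after  8: r0=0x7e r1=0x62 r2=0x7e r3=0x32 r4=0x94  N=0 Z=0
after  9: r0=0x7e r1=0x62 r2=0x7e r3=0x32 r4=0x94  N=0 Z=0
-- IRQ taken; context saved, return-PC = 10 --
mismatch: r1: reported 0x66 vs actual 0x62

BAD = r1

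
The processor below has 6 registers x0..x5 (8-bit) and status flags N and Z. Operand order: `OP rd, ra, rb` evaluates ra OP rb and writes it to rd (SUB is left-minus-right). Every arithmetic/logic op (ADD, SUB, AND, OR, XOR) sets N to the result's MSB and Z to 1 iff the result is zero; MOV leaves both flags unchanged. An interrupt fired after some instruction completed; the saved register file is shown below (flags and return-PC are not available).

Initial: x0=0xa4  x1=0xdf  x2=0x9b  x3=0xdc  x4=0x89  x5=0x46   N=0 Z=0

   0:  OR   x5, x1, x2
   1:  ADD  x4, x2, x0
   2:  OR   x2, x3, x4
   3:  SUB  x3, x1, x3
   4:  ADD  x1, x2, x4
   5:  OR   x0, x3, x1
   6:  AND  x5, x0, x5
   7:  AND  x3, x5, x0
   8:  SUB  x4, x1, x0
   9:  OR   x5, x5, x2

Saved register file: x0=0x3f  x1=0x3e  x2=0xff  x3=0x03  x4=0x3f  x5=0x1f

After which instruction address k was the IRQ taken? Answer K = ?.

K = 6

after  0: x0=0xa4 x1=0xdf x2=0x9b x3=0xdc x4=0x89 x5=0xdf  N=1 Z=0
after  1: x0=0xa4 x1=0xdf x2=0x9b x3=0xdc x4=0x3f x5=0xdf  N=0 Z=0
after  2: x0=0xa4 x1=0xdf x2=0xff x3=0xdc x4=0x3f x5=0xdf  N=1 Z=0
after  3: x0=0xa4 x1=0xdf x2=0xff x3=0x03 x4=0x3f x5=0xdf  N=0 Z=0
after  4: x0=0xa4 x1=0x3e x2=0xff x3=0x03 x4=0x3f x5=0xdf  N=0 Z=0
after  5: x0=0x3f x1=0x3e x2=0xff x3=0x03 x4=0x3f x5=0xdf  N=0 Z=0
after  6: x0=0x3f x1=0x3e x2=0xff x3=0x03 x4=0x3f x5=0x1f  N=0 Z=0
-- IRQ taken; context saved, return-PC = 7 --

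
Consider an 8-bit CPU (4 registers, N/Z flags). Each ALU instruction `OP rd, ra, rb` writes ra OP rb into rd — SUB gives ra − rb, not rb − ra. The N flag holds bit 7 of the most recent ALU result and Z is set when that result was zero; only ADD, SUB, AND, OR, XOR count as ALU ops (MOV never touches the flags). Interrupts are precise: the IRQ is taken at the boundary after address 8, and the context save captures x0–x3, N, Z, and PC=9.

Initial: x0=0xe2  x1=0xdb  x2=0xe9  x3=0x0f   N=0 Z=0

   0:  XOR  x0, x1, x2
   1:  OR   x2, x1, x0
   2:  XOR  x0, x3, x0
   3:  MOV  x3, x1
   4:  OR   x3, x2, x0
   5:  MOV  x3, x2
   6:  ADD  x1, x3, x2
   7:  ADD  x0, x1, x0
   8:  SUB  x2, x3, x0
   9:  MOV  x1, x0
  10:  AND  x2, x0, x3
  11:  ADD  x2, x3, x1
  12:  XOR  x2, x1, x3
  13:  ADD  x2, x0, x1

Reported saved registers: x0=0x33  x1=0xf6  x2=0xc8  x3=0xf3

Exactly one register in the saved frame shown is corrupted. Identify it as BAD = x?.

after  0: x0=0x32 x1=0xdb x2=0xe9 x3=0x0f  N=0 Z=0
after  1: x0=0x32 x1=0xdb x2=0xfb x3=0x0f  N=1 Z=0
after  2: x0=0x3d x1=0xdb x2=0xfb x3=0x0f  N=0 Z=0
after  3: x0=0x3d x1=0xdb x2=0xfb x3=0xdb  N=0 Z=0
after  4: x0=0x3d x1=0xdb x2=0xfb x3=0xff  N=1 Z=0
after  5: x0=0x3d x1=0xdb x2=0xfb x3=0xfb  N=1 Z=0
after  6: x0=0x3d x1=0xf6 x2=0xfb x3=0xfb  N=1 Z=0
after  7: x0=0x33 x1=0xf6 x2=0xfb x3=0xfb  N=0 Z=0
after  8: x0=0x33 x1=0xf6 x2=0xc8 x3=0xfb  N=1 Z=0
-- IRQ taken; context saved, return-PC = 9 --
mismatch: x3: reported 0xf3 vs actual 0xfb

BAD = x3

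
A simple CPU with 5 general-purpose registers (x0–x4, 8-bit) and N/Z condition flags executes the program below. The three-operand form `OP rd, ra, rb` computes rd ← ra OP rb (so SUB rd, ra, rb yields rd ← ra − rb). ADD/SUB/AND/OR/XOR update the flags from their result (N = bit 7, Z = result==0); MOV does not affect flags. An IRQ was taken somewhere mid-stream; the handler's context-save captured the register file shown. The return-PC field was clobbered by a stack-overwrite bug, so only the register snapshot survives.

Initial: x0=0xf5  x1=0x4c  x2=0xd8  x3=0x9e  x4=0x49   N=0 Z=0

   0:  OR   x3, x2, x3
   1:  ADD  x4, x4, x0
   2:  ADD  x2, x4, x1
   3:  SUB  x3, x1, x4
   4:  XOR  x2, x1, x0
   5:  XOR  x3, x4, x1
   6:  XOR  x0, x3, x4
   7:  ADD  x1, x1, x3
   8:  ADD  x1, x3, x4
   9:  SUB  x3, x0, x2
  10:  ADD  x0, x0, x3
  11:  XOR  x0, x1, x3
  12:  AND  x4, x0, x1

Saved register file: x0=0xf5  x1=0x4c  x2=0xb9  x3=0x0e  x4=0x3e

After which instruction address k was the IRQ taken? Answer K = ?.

after  0: x0=0xf5 x1=0x4c x2=0xd8 x3=0xde x4=0x49  N=1 Z=0
after  1: x0=0xf5 x1=0x4c x2=0xd8 x3=0xde x4=0x3e  N=0 Z=0
after  2: x0=0xf5 x1=0x4c x2=0x8a x3=0xde x4=0x3e  N=1 Z=0
after  3: x0=0xf5 x1=0x4c x2=0x8a x3=0x0e x4=0x3e  N=0 Z=0
after  4: x0=0xf5 x1=0x4c x2=0xb9 x3=0x0e x4=0x3e  N=1 Z=0
-- IRQ taken; context saved, return-PC = 5 --

K = 4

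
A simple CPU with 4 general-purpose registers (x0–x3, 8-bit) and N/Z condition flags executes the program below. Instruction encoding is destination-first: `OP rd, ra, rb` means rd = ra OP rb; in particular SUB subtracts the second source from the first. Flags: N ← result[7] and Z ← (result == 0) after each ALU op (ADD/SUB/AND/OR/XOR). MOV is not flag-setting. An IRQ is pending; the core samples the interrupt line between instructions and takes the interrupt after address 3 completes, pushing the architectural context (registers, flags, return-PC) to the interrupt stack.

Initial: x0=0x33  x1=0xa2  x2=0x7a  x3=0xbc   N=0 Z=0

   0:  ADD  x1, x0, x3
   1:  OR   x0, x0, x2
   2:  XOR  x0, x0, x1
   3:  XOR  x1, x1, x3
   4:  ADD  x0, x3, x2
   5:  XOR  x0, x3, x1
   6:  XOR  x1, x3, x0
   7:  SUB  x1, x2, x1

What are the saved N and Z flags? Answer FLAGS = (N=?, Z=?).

FLAGS = (N=0, Z=0)

after  0: x0=0x33 x1=0xef x2=0x7a x3=0xbc  N=1 Z=0
after  1: x0=0x7b x1=0xef x2=0x7a x3=0xbc  N=0 Z=0
after  2: x0=0x94 x1=0xef x2=0x7a x3=0xbc  N=1 Z=0
after  3: x0=0x94 x1=0x53 x2=0x7a x3=0xbc  N=0 Z=0
-- IRQ taken; context saved, return-PC = 4 --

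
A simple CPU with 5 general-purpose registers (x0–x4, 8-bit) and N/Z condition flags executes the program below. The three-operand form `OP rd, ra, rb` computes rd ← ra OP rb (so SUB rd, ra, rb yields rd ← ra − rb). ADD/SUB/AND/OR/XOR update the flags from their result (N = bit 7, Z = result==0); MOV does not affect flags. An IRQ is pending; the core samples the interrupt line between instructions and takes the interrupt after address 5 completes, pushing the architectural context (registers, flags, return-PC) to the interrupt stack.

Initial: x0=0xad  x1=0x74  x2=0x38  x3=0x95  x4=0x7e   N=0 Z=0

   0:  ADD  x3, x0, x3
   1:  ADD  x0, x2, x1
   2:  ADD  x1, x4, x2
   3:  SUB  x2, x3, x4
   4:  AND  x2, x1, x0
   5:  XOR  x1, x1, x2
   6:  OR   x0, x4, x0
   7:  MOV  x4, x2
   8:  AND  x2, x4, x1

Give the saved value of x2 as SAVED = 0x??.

after  0: x0=0xad x1=0x74 x2=0x38 x3=0x42 x4=0x7e  N=0 Z=0
after  1: x0=0xac x1=0x74 x2=0x38 x3=0x42 x4=0x7e  N=1 Z=0
after  2: x0=0xac x1=0xb6 x2=0x38 x3=0x42 x4=0x7e  N=1 Z=0
after  3: x0=0xac x1=0xb6 x2=0xc4 x3=0x42 x4=0x7e  N=1 Z=0
after  4: x0=0xac x1=0xb6 x2=0xa4 x3=0x42 x4=0x7e  N=1 Z=0
after  5: x0=0xac x1=0x12 x2=0xa4 x3=0x42 x4=0x7e  N=0 Z=0
-- IRQ taken; context saved, return-PC = 6 --

SAVED = 0xa4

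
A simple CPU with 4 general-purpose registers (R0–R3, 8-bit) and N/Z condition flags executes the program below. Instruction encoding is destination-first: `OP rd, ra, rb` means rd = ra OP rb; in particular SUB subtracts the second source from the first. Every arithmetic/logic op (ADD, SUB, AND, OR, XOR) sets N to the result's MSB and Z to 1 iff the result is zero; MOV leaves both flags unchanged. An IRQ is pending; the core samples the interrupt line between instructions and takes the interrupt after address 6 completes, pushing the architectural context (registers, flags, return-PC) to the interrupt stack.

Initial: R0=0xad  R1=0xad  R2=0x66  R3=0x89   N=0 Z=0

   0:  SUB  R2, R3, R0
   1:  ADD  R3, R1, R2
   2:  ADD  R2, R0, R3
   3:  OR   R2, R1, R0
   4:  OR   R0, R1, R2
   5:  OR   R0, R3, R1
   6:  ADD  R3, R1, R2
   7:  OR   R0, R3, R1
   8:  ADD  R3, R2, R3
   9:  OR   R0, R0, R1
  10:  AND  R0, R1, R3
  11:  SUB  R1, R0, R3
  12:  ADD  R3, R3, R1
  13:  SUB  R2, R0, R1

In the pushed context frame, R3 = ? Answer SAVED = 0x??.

after  0: R0=0xad R1=0xad R2=0xdc R3=0x89  N=1 Z=0
after  1: R0=0xad R1=0xad R2=0xdc R3=0x89  N=1 Z=0
after  2: R0=0xad R1=0xad R2=0x36 R3=0x89  N=0 Z=0
after  3: R0=0xad R1=0xad R2=0xad R3=0x89  N=1 Z=0
after  4: R0=0xad R1=0xad R2=0xad R3=0x89  N=1 Z=0
after  5: R0=0xad R1=0xad R2=0xad R3=0x89  N=1 Z=0
after  6: R0=0xad R1=0xad R2=0xad R3=0x5a  N=0 Z=0
-- IRQ taken; context saved, return-PC = 7 --

SAVED = 0x5a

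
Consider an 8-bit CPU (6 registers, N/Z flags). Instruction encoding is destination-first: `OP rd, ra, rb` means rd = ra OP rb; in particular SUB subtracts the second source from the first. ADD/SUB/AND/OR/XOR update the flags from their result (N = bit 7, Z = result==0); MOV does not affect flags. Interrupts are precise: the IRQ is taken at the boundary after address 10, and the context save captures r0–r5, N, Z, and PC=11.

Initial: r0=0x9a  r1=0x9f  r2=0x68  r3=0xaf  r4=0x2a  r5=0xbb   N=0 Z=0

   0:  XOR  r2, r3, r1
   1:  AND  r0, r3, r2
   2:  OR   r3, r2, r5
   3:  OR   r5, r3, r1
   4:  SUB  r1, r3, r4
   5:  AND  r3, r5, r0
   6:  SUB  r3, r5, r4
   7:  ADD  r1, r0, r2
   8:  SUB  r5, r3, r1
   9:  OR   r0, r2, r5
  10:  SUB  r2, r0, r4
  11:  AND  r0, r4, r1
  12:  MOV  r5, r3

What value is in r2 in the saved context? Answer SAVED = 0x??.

after  0: r0=0x9a r1=0x9f r2=0x30 r3=0xaf r4=0x2a r5=0xbb  N=0 Z=0
after  1: r0=0x20 r1=0x9f r2=0x30 r3=0xaf r4=0x2a r5=0xbb  N=0 Z=0
after  2: r0=0x20 r1=0x9f r2=0x30 r3=0xbb r4=0x2a r5=0xbb  N=1 Z=0
after  3: r0=0x20 r1=0x9f r2=0x30 r3=0xbb r4=0x2a r5=0xbf  N=1 Z=0
after  4: r0=0x20 r1=0x91 r2=0x30 r3=0xbb r4=0x2a r5=0xbf  N=1 Z=0
after  5: r0=0x20 r1=0x91 r2=0x30 r3=0x20 r4=0x2a r5=0xbf  N=0 Z=0
after  6: r0=0x20 r1=0x91 r2=0x30 r3=0x95 r4=0x2a r5=0xbf  N=1 Z=0
after  7: r0=0x20 r1=0x50 r2=0x30 r3=0x95 r4=0x2a r5=0xbf  N=0 Z=0
after  8: r0=0x20 r1=0x50 r2=0x30 r3=0x95 r4=0x2a r5=0x45  N=0 Z=0
after  9: r0=0x75 r1=0x50 r2=0x30 r3=0x95 r4=0x2a r5=0x45  N=0 Z=0
after 10: r0=0x75 r1=0x50 r2=0x4b r3=0x95 r4=0x2a r5=0x45  N=0 Z=0
-- IRQ taken; context saved, return-PC = 11 --

SAVED = 0x4b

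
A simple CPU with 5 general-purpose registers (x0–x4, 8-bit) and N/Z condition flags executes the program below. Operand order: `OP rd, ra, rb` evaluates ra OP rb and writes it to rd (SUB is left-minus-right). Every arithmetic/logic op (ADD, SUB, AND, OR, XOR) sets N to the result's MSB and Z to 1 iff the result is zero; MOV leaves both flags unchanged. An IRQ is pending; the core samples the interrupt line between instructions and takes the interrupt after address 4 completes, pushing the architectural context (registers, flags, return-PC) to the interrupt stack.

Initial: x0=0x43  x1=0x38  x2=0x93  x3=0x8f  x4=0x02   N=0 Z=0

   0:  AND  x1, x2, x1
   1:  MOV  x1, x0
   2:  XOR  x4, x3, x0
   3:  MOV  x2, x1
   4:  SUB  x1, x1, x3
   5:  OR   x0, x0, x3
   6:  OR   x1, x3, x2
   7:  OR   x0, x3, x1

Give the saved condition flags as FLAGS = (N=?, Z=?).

FLAGS = (N=1, Z=0)

after  0: x0=0x43 x1=0x10 x2=0x93 x3=0x8f x4=0x02  N=0 Z=0
after  1: x0=0x43 x1=0x43 x2=0x93 x3=0x8f x4=0x02  N=0 Z=0
after  2: x0=0x43 x1=0x43 x2=0x93 x3=0x8f x4=0xcc  N=1 Z=0
after  3: x0=0x43 x1=0x43 x2=0x43 x3=0x8f x4=0xcc  N=1 Z=0
after  4: x0=0x43 x1=0xb4 x2=0x43 x3=0x8f x4=0xcc  N=1 Z=0
-- IRQ taken; context saved, return-PC = 5 --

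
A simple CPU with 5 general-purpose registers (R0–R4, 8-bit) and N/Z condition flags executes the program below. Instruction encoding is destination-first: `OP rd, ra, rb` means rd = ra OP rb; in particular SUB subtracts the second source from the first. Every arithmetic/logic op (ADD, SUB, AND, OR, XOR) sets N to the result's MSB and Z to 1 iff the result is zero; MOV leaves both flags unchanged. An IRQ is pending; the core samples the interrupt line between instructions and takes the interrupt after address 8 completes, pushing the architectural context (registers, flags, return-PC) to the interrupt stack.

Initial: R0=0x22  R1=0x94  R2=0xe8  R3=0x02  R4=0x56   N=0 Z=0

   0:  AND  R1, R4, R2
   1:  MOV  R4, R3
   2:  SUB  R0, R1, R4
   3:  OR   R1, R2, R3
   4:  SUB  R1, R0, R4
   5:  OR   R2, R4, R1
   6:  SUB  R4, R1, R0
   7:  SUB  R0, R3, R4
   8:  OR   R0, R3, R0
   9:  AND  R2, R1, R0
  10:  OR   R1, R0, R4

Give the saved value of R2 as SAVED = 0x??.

after  0: R0=0x22 R1=0x40 R2=0xe8 R3=0x02 R4=0x56  N=0 Z=0
after  1: R0=0x22 R1=0x40 R2=0xe8 R3=0x02 R4=0x02  N=0 Z=0
after  2: R0=0x3e R1=0x40 R2=0xe8 R3=0x02 R4=0x02  N=0 Z=0
after  3: R0=0x3e R1=0xea R2=0xe8 R3=0x02 R4=0x02  N=1 Z=0
after  4: R0=0x3e R1=0x3c R2=0xe8 R3=0x02 R4=0x02  N=0 Z=0
after  5: R0=0x3e R1=0x3c R2=0x3e R3=0x02 R4=0x02  N=0 Z=0
after  6: R0=0x3e R1=0x3c R2=0x3e R3=0x02 R4=0xfe  N=1 Z=0
after  7: R0=0x04 R1=0x3c R2=0x3e R3=0x02 R4=0xfe  N=0 Z=0
after  8: R0=0x06 R1=0x3c R2=0x3e R3=0x02 R4=0xfe  N=0 Z=0
-- IRQ taken; context saved, return-PC = 9 --

SAVED = 0x3e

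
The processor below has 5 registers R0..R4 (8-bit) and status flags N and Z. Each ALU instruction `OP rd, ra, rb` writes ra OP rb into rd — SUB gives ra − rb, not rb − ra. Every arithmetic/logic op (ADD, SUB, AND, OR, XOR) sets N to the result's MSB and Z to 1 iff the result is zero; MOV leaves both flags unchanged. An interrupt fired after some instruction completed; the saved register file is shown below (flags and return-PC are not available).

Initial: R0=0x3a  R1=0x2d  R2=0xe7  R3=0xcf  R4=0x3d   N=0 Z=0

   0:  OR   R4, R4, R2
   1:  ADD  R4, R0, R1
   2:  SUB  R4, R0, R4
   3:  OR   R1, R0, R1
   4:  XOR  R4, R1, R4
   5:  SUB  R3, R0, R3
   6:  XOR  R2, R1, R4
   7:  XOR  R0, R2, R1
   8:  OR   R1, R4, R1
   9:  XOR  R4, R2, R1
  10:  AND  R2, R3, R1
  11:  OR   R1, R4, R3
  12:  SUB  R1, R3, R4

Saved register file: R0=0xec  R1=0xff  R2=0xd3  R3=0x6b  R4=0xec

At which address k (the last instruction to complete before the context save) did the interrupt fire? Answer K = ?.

K = 8

after  0: R0=0x3a R1=0x2d R2=0xe7 R3=0xcf R4=0xff  N=1 Z=0
after  1: R0=0x3a R1=0x2d R2=0xe7 R3=0xcf R4=0x67  N=0 Z=0
after  2: R0=0x3a R1=0x2d R2=0xe7 R3=0xcf R4=0xd3  N=1 Z=0
after  3: R0=0x3a R1=0x3f R2=0xe7 R3=0xcf R4=0xd3  N=0 Z=0
after  4: R0=0x3a R1=0x3f R2=0xe7 R3=0xcf R4=0xec  N=1 Z=0
after  5: R0=0x3a R1=0x3f R2=0xe7 R3=0x6b R4=0xec  N=0 Z=0
after  6: R0=0x3a R1=0x3f R2=0xd3 R3=0x6b R4=0xec  N=1 Z=0
after  7: R0=0xec R1=0x3f R2=0xd3 R3=0x6b R4=0xec  N=1 Z=0
after  8: R0=0xec R1=0xff R2=0xd3 R3=0x6b R4=0xec  N=1 Z=0
-- IRQ taken; context saved, return-PC = 9 --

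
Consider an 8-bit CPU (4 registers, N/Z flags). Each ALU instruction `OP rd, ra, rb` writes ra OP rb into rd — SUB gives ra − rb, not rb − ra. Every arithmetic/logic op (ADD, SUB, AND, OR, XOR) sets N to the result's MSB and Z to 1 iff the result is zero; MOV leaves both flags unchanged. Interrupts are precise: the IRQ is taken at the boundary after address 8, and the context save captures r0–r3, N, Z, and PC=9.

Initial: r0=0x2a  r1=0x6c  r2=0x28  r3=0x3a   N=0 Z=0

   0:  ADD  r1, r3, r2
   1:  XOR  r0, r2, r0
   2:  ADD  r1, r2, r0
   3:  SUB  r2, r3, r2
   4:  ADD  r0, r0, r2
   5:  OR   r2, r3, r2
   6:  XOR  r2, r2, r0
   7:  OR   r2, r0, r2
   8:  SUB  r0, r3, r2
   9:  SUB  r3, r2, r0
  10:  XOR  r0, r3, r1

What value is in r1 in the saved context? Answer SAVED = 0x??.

SAVED = 0x2a

after  0: r0=0x2a r1=0x62 r2=0x28 r3=0x3a  N=0 Z=0
after  1: r0=0x02 r1=0x62 r2=0x28 r3=0x3a  N=0 Z=0
after  2: r0=0x02 r1=0x2a r2=0x28 r3=0x3a  N=0 Z=0
after  3: r0=0x02 r1=0x2a r2=0x12 r3=0x3a  N=0 Z=0
after  4: r0=0x14 r1=0x2a r2=0x12 r3=0x3a  N=0 Z=0
after  5: r0=0x14 r1=0x2a r2=0x3a r3=0x3a  N=0 Z=0
after  6: r0=0x14 r1=0x2a r2=0x2e r3=0x3a  N=0 Z=0
after  7: r0=0x14 r1=0x2a r2=0x3e r3=0x3a  N=0 Z=0
after  8: r0=0xfc r1=0x2a r2=0x3e r3=0x3a  N=1 Z=0
-- IRQ taken; context saved, return-PC = 9 --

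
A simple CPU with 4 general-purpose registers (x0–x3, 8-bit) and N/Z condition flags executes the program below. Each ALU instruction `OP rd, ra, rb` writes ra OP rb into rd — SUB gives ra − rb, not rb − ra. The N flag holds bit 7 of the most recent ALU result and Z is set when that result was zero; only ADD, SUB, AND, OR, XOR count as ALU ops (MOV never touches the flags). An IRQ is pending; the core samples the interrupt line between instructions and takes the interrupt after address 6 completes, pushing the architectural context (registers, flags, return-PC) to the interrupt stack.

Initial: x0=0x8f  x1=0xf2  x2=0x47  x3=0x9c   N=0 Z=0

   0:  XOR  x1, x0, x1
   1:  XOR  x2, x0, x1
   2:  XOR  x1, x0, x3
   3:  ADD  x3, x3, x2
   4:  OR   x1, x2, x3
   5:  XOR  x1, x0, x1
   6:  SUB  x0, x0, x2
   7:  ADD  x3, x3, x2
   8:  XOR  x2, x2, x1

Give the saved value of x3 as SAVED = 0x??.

after  0: x0=0x8f x1=0x7d x2=0x47 x3=0x9c  N=0 Z=0
after  1: x0=0x8f x1=0x7d x2=0xf2 x3=0x9c  N=1 Z=0
after  2: x0=0x8f x1=0x13 x2=0xf2 x3=0x9c  N=0 Z=0
after  3: x0=0x8f x1=0x13 x2=0xf2 x3=0x8e  N=1 Z=0
after  4: x0=0x8f x1=0xfe x2=0xf2 x3=0x8e  N=1 Z=0
after  5: x0=0x8f x1=0x71 x2=0xf2 x3=0x8e  N=0 Z=0
after  6: x0=0x9d x1=0x71 x2=0xf2 x3=0x8e  N=1 Z=0
-- IRQ taken; context saved, return-PC = 7 --

SAVED = 0x8e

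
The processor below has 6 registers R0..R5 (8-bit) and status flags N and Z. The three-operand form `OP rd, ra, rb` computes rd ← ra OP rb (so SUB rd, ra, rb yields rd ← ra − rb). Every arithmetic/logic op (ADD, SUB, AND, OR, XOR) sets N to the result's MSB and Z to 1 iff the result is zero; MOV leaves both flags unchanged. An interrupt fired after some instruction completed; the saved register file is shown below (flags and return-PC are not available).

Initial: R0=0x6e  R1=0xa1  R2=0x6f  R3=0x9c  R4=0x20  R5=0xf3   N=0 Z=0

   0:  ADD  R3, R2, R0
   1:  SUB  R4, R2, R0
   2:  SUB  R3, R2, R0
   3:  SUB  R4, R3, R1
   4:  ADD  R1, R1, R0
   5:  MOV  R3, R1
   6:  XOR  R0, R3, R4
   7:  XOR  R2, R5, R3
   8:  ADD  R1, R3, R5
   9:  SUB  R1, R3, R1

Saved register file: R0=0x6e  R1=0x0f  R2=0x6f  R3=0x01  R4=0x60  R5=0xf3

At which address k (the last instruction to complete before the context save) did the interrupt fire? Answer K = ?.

K = 4

after  0: R0=0x6e R1=0xa1 R2=0x6f R3=0xdd R4=0x20 R5=0xf3  N=1 Z=0
after  1: R0=0x6e R1=0xa1 R2=0x6f R3=0xdd R4=0x01 R5=0xf3  N=0 Z=0
after  2: R0=0x6e R1=0xa1 R2=0x6f R3=0x01 R4=0x01 R5=0xf3  N=0 Z=0
after  3: R0=0x6e R1=0xa1 R2=0x6f R3=0x01 R4=0x60 R5=0xf3  N=0 Z=0
after  4: R0=0x6e R1=0x0f R2=0x6f R3=0x01 R4=0x60 R5=0xf3  N=0 Z=0
-- IRQ taken; context saved, return-PC = 5 --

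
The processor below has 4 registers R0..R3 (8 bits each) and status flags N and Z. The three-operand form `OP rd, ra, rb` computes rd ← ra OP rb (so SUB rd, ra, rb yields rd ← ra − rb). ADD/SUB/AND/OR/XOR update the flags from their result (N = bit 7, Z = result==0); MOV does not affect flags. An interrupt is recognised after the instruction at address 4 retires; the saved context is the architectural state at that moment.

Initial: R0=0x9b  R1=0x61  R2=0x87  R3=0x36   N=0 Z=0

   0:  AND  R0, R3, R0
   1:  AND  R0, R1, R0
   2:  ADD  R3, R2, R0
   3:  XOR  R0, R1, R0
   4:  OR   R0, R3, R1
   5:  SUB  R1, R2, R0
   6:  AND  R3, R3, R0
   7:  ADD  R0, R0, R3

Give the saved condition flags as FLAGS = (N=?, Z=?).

after  0: R0=0x12 R1=0x61 R2=0x87 R3=0x36  N=0 Z=0
after  1: R0=0x00 R1=0x61 R2=0x87 R3=0x36  N=0 Z=1
after  2: R0=0x00 R1=0x61 R2=0x87 R3=0x87  N=1 Z=0
after  3: R0=0x61 R1=0x61 R2=0x87 R3=0x87  N=0 Z=0
after  4: R0=0xe7 R1=0x61 R2=0x87 R3=0x87  N=1 Z=0
-- IRQ taken; context saved, return-PC = 5 --

FLAGS = (N=1, Z=0)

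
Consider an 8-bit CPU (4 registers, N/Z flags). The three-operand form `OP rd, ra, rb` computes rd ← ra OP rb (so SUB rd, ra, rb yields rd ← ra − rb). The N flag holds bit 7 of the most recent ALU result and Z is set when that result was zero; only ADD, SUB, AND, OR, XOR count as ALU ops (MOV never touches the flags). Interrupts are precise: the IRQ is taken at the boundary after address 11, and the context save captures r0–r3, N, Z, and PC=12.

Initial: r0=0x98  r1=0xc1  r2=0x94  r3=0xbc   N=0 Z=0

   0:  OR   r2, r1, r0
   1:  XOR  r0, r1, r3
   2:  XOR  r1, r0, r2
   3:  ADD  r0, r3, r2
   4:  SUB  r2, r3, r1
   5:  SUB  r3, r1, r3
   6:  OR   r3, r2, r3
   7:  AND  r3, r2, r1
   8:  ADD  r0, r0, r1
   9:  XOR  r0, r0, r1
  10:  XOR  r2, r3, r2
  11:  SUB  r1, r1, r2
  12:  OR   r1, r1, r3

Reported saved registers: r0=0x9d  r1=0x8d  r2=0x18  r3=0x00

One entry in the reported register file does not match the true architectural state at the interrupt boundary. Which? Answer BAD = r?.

after  0: r0=0x98 r1=0xc1 r2=0xd9 r3=0xbc  N=1 Z=0
after  1: r0=0x7d r1=0xc1 r2=0xd9 r3=0xbc  N=0 Z=0
after  2: r0=0x7d r1=0xa4 r2=0xd9 r3=0xbc  N=1 Z=0
after  3: r0=0x95 r1=0xa4 r2=0xd9 r3=0xbc  N=1 Z=0
after  4: r0=0x95 r1=0xa4 r2=0x18 r3=0xbc  N=0 Z=0
after  5: r0=0x95 r1=0xa4 r2=0x18 r3=0xe8  N=1 Z=0
after  6: r0=0x95 r1=0xa4 r2=0x18 r3=0xf8  N=1 Z=0
after  7: r0=0x95 r1=0xa4 r2=0x18 r3=0x00  N=0 Z=1
after  8: r0=0x39 r1=0xa4 r2=0x18 r3=0x00  N=0 Z=0
after  9: r0=0x9d r1=0xa4 r2=0x18 r3=0x00  N=1 Z=0
after 10: r0=0x9d r1=0xa4 r2=0x18 r3=0x00  N=0 Z=0
after 11: r0=0x9d r1=0x8c r2=0x18 r3=0x00  N=1 Z=0
-- IRQ taken; context saved, return-PC = 12 --
mismatch: r1: reported 0x8d vs actual 0x8c

BAD = r1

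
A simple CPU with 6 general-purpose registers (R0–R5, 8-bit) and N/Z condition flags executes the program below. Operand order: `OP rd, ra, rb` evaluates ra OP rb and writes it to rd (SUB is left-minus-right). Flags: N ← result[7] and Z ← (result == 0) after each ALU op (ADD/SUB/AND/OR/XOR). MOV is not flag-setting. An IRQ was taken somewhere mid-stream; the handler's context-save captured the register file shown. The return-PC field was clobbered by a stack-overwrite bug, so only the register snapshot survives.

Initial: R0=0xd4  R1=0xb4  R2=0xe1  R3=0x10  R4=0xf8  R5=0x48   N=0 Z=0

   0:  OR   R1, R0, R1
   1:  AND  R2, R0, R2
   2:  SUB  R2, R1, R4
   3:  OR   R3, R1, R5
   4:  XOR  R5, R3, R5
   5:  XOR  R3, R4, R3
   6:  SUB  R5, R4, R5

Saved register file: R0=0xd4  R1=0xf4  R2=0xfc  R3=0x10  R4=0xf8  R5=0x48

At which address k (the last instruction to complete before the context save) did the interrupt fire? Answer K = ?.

K = 2

after  0: R0=0xd4 R1=0xf4 R2=0xe1 R3=0x10 R4=0xf8 R5=0x48  N=1 Z=0
after  1: R0=0xd4 R1=0xf4 R2=0xc0 R3=0x10 R4=0xf8 R5=0x48  N=1 Z=0
after  2: R0=0xd4 R1=0xf4 R2=0xfc R3=0x10 R4=0xf8 R5=0x48  N=1 Z=0
-- IRQ taken; context saved, return-PC = 3 --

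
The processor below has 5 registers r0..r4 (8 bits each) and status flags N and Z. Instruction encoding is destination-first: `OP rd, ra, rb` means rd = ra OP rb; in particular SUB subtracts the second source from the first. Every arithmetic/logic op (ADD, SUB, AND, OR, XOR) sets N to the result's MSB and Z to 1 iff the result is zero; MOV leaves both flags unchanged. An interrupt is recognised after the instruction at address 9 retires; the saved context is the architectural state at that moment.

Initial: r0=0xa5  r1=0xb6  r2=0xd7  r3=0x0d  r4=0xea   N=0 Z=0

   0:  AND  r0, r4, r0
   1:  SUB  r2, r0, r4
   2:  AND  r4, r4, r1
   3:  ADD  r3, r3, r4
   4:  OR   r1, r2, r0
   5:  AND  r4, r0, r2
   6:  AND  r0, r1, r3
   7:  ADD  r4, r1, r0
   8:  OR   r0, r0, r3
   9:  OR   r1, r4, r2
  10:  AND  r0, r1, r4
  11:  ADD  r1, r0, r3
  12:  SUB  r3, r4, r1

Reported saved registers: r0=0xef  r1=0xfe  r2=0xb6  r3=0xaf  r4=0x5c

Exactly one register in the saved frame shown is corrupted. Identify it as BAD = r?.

BAD = r0

after  0: r0=0xa0 r1=0xb6 r2=0xd7 r3=0x0d r4=0xea  N=1 Z=0
after  1: r0=0xa0 r1=0xb6 r2=0xb6 r3=0x0d r4=0xea  N=1 Z=0
after  2: r0=0xa0 r1=0xb6 r2=0xb6 r3=0x0d r4=0xa2  N=1 Z=0
after  3: r0=0xa0 r1=0xb6 r2=0xb6 r3=0xaf r4=0xa2  N=1 Z=0
after  4: r0=0xa0 r1=0xb6 r2=0xb6 r3=0xaf r4=0xa2  N=1 Z=0
after  5: r0=0xa0 r1=0xb6 r2=0xb6 r3=0xaf r4=0xa0  N=1 Z=0
after  6: r0=0xa6 r1=0xb6 r2=0xb6 r3=0xaf r4=0xa0  N=1 Z=0
after  7: r0=0xa6 r1=0xb6 r2=0xb6 r3=0xaf r4=0x5c  N=0 Z=0
after  8: r0=0xaf r1=0xb6 r2=0xb6 r3=0xaf r4=0x5c  N=1 Z=0
after  9: r0=0xaf r1=0xfe r2=0xb6 r3=0xaf r4=0x5c  N=1 Z=0
-- IRQ taken; context saved, return-PC = 10 --
mismatch: r0: reported 0xef vs actual 0xaf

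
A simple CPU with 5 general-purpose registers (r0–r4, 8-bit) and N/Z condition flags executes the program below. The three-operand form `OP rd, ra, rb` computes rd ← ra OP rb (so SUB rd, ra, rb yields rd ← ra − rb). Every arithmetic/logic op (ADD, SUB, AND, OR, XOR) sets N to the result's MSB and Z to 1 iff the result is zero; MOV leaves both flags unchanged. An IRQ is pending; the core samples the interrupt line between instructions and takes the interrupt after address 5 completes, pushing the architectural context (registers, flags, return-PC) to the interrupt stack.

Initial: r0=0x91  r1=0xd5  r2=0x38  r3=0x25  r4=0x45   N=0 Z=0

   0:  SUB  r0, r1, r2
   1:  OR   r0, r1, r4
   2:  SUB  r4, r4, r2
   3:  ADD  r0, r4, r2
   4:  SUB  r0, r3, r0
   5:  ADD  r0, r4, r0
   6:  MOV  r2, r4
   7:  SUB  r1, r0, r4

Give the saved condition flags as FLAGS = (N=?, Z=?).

FLAGS = (N=1, Z=0)

after  0: r0=0x9d r1=0xd5 r2=0x38 r3=0x25 r4=0x45  N=1 Z=0
after  1: r0=0xd5 r1=0xd5 r2=0x38 r3=0x25 r4=0x45  N=1 Z=0
after  2: r0=0xd5 r1=0xd5 r2=0x38 r3=0x25 r4=0x0d  N=0 Z=0
after  3: r0=0x45 r1=0xd5 r2=0x38 r3=0x25 r4=0x0d  N=0 Z=0
after  4: r0=0xe0 r1=0xd5 r2=0x38 r3=0x25 r4=0x0d  N=1 Z=0
after  5: r0=0xed r1=0xd5 r2=0x38 r3=0x25 r4=0x0d  N=1 Z=0
-- IRQ taken; context saved, return-PC = 6 --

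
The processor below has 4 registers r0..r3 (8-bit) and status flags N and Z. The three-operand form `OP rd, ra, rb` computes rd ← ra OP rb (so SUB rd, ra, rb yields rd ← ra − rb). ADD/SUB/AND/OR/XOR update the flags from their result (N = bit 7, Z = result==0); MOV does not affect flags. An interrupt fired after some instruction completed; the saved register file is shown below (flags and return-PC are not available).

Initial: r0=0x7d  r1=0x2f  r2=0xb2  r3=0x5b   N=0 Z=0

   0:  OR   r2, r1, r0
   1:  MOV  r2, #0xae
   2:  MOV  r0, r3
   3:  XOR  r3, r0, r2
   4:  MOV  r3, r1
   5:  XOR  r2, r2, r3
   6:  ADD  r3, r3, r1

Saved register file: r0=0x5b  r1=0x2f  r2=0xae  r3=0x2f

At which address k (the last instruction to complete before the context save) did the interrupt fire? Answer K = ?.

K = 4

after  0: r0=0x7d r1=0x2f r2=0x7f r3=0x5b  N=0 Z=0
after  1: r0=0x7d r1=0x2f r2=0xae r3=0x5b  N=0 Z=0
after  2: r0=0x5b r1=0x2f r2=0xae r3=0x5b  N=0 Z=0
after  3: r0=0x5b r1=0x2f r2=0xae r3=0xf5  N=1 Z=0
after  4: r0=0x5b r1=0x2f r2=0xae r3=0x2f  N=1 Z=0
-- IRQ taken; context saved, return-PC = 5 --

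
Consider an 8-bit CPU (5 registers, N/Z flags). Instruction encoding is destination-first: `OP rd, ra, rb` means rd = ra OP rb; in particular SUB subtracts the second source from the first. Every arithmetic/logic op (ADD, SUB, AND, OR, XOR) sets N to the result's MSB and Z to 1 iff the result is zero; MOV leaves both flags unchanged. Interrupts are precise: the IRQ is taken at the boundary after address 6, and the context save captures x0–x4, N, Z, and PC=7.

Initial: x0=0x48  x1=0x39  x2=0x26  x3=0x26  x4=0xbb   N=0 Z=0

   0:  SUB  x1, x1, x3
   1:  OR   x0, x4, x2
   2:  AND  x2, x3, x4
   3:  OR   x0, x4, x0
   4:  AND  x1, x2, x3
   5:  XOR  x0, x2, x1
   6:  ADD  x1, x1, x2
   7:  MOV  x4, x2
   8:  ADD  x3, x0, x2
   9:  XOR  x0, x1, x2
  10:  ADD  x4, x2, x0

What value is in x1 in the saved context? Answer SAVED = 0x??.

SAVED = 0x44

after  0: x0=0x48 x1=0x13 x2=0x26 x3=0x26 x4=0xbb  N=0 Z=0
after  1: x0=0xbf x1=0x13 x2=0x26 x3=0x26 x4=0xbb  N=1 Z=0
after  2: x0=0xbf x1=0x13 x2=0x22 x3=0x26 x4=0xbb  N=0 Z=0
after  3: x0=0xbf x1=0x13 x2=0x22 x3=0x26 x4=0xbb  N=1 Z=0
after  4: x0=0xbf x1=0x22 x2=0x22 x3=0x26 x4=0xbb  N=0 Z=0
after  5: x0=0x00 x1=0x22 x2=0x22 x3=0x26 x4=0xbb  N=0 Z=1
after  6: x0=0x00 x1=0x44 x2=0x22 x3=0x26 x4=0xbb  N=0 Z=0
-- IRQ taken; context saved, return-PC = 7 --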